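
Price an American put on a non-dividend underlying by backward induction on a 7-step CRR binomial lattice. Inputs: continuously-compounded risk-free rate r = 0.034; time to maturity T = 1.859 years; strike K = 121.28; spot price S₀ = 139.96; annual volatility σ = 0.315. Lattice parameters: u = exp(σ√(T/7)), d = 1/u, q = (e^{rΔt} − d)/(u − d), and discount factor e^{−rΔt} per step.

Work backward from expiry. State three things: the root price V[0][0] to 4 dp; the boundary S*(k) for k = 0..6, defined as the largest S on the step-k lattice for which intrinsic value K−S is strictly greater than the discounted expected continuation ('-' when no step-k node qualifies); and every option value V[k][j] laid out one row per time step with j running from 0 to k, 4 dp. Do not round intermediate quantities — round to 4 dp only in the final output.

Δt=0.26557, u=1.17625, d=0.85016, q=0.48732, disc=e^(-rΔt)=0.99101
k=7 terminal: V=max(K-S,0) → 76.3529 59.1206 35.2786 2.2916 0.0000 0.0000 0.0000 0.0000
k=6: j=0 S=52.8454 intr=68.4346 cont=67.3444 V=68.4346[EX]; j=1 S=73.1150 intr=48.1650 cont=47.0749 V=48.1650[EX]; j=2 S=101.1591 intr=20.1209 cont=19.0307 V=20.1209[EX]; j=3 S=139.9600 intr=0.0000 cont=1.1643 V=1.1643[hold]; j=4 S=193.6434 intr=0.0000 cont=0.0000 V=0.0000[hold]; j=5 S=267.9178 intr=0.0000 cont=0.0000 V=0.0000[hold]; j=6 S=370.6811 intr=0.0000 cont=0.0000 V=0.0000[hold]  S*(6)=101.1591
k=5: j=0 S=62.1594 intr=59.1206 cont=58.0304 V=59.1206[EX]; j=1 S=86.0014 intr=35.2786 cont=34.1884 V=35.2786[EX]; j=2 S=118.9884 intr=2.2916 cont=10.7851 V=10.7851[hold]; j=3 S=164.6279 intr=0.0000 cont=0.5916 V=0.5916[hold]; j=4 S=227.7730 intr=0.0000 cont=0.0000 V=0.0000[hold]; j=5 S=315.1382 intr=0.0000 cont=0.0000 V=0.0000[hold]  S*(5)=86.0014
k=4: j=0 S=73.1150 intr=48.1650 cont=47.0749 V=48.1650[EX]; j=1 S=101.1591 intr=20.1209 cont=23.1326 V=23.1326[hold]; j=2 S=139.9600 intr=0.0000 cont=5.7653 V=5.7653[hold]; j=3 S=193.6434 intr=0.0000 cont=0.3005 V=0.3005[hold]; j=4 S=267.9178 intr=0.0000 cont=0.0000 V=0.0000[hold]  S*(4)=73.1150
k=3: j=0 S=86.0014 intr=35.2786 cont=35.6429 V=35.6429[hold]; j=1 S=118.9884 intr=2.2916 cont=14.5372 V=14.5372[hold]; j=2 S=164.6279 intr=0.0000 cont=3.0743 V=3.0743[hold]; j=3 S=227.7730 intr=0.0000 cont=0.1527 V=0.1527[hold]  S*(3)=-
k=2: j=0 S=101.1591 intr=20.1209 cont=25.1297 V=25.1297[hold]; j=1 S=139.9600 intr=0.0000 cont=8.8707 V=8.8707[hold]; j=2 S=193.6434 intr=0.0000 cont=1.6357 V=1.6357[hold]  S*(2)=-
k=1: j=0 S=118.9884 intr=2.2916 cont=17.0517 V=17.0517[hold]; j=1 S=164.6279 intr=0.0000 cont=5.2969 V=5.2969[hold]  S*(1)=-
k=0: j=0 S=139.9600 intr=0.0000 cont=11.2215 V=11.2215[hold]  S*(0)=-

price = 11.2215
boundary = - - - - 73.1150 86.0014 101.1591
tree:
11.2215
17.0517 5.2969
25.1297 8.8707 1.6357
35.6429 14.5372 3.0743 0.1527
48.1650 23.1326 5.7653 0.3005 0.0000
59.1206 35.2786 10.7851 0.5916 0.0000 0.0000
68.4346 48.1650 20.1209 1.1643 0.0000 0.0000 0.0000
76.3529 59.1206 35.2786 2.2916 0.0000 0.0000 0.0000 0.0000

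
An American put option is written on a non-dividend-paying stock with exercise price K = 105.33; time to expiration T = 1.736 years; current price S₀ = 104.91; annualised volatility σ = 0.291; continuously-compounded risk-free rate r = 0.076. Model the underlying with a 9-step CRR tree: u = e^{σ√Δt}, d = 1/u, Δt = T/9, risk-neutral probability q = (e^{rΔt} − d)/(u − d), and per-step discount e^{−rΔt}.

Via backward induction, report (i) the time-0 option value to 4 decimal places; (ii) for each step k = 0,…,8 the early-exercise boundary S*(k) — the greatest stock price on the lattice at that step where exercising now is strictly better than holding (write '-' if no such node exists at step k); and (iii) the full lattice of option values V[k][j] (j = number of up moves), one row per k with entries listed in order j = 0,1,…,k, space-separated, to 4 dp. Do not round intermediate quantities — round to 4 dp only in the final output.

Δt=0.19289  u=1.13633  d=0.88003  q=0.52571  discount=0.98545
step 9 (expiry): payoffs max(K−S,0) = 72.1197 62.4472 49.9577 33.8306 13.0065 0.0000 0.0000 0.0000 0.0000 0.0000
step 8: (k=8,j=0): S=37.7379, (K−S)⁺=67.5921, hold=66.0592 ⇒ V=67.5921 exercise | (k=8,j=1): S=48.7290, (K−S)⁺=56.6010, hold=55.0681 ⇒ V=56.6010 exercise | (k=8,j=2): S=62.9213, (K−S)⁺=42.4087, hold=40.8759 ⇒ V=42.4087 exercise | (k=8,j=3): S=81.2470, (K−S)⁺=24.0830, hold=22.5502 ⇒ V=24.0830 exercise | (k=8,j=4): S=104.9100, (K−S)⁺=0.4200, hold=6.0791 ⇒ V=6.0791 continue | (k=8,j=5): S=135.4648, (K−S)⁺=0.0000, hold=0.0000 ⇒ V=0.0000 continue | (k=8,j=6): S=174.9187, (K−S)⁺=0.0000, hold=0.0000 ⇒ V=0.0000 continue | (k=8,j=7): S=225.8635, (K−S)⁺=0.0000, hold=0.0000 ⇒ V=0.0000 continue | (k=8,j=8): S=291.6458, (K−S)⁺=0.0000, hold=0.0000 ⇒ V=0.0000 continue  boundary S*=81.2470
step 7: (k=7,j=0): S=42.8828, (K−S)⁺=62.4472, hold=60.9144 ⇒ V=62.4472 exercise | (k=7,j=1): S=55.3723, (K−S)⁺=49.9577, hold=48.4249 ⇒ V=49.9577 exercise | (k=7,j=2): S=71.4994, (K−S)⁺=33.8306, hold=32.2978 ⇒ V=33.8306 exercise | (k=7,j=3): S=92.3235, (K−S)⁺=13.0065, hold=14.4055 ⇒ V=14.4055 continue | (k=7,j=4): S=119.2125, (K−S)⁺=0.0000, hold=2.8413 ⇒ V=2.8413 continue | (k=7,j=5): S=153.9329, (K−S)⁺=0.0000, hold=0.0000 ⇒ V=0.0000 continue | (k=7,j=6): S=198.7656, (K−S)⁺=0.0000, hold=0.0000 ⇒ V=0.0000 continue | (k=7,j=7): S=256.6556, (K−S)⁺=0.0000, hold=0.0000 ⇒ V=0.0000 continue  boundary S*=71.4994
step 6: (k=6,j=0): S=48.7290, (K−S)⁺=56.6010, hold=55.0681 ⇒ V=56.6010 exercise | (k=6,j=1): S=62.9213, (K−S)⁺=42.4087, hold=40.8759 ⇒ V=42.4087 exercise | (k=6,j=2): S=81.2470, (K−S)⁺=24.0830, hold=23.2749 ⇒ V=24.0830 exercise | (k=6,j=3): S=104.9100, (K−S)⁺=0.4200, hold=8.2049 ⇒ V=8.2049 continue | (k=6,j=4): S=135.4648, (K−S)⁺=0.0000, hold=1.3280 ⇒ V=1.3280 continue | (k=6,j=5): S=174.9187, (K−S)⁺=0.0000, hold=0.0000 ⇒ V=0.0000 continue | (k=6,j=6): S=225.8635, (K−S)⁺=0.0000, hold=0.0000 ⇒ V=0.0000 continue  boundary S*=81.2470
step 5: (k=5,j=0): S=55.3723, (K−S)⁺=49.9577, hold=48.4249 ⇒ V=49.9577 exercise | (k=5,j=1): S=71.4994, (K−S)⁺=33.8306, hold=32.2978 ⇒ V=33.8306 exercise | (k=5,j=2): S=92.3235, (K−S)⁺=13.0065, hold=15.5068 ⇒ V=15.5068 continue | (k=5,j=3): S=119.2125, (K−S)⁺=0.0000, hold=4.5229 ⇒ V=4.5229 continue | (k=5,j=4): S=153.9329, (K−S)⁺=0.0000, hold=0.6207 ⇒ V=0.6207 continue | (k=5,j=5): S=198.7656, (K−S)⁺=0.0000, hold=0.0000 ⇒ V=0.0000 continue  boundary S*=71.4994
step 4: (k=4,j=0): S=62.9213, (K−S)⁺=42.4087, hold=40.8759 ⇒ V=42.4087 exercise | (k=4,j=1): S=81.2470, (K−S)⁺=24.0830, hold=23.8455 ⇒ V=24.0830 exercise | (k=4,j=2): S=104.9100, (K−S)⁺=0.4200, hold=9.5908 ⇒ V=9.5908 continue | (k=4,j=3): S=135.4648, (K−S)⁺=0.0000, hold=2.4355 ⇒ V=2.4355 continue | (k=4,j=4): S=174.9187, (K−S)⁺=0.0000, hold=0.2901 ⇒ V=0.2901 continue  boundary S*=81.2470
step 3: (k=3,j=0): S=71.4994, (K−S)⁺=33.8306, hold=32.2978 ⇒ V=33.8306 exercise | (k=3,j=1): S=92.3235, (K−S)⁺=13.0065, hold=16.2247 ⇒ V=16.2247 continue | (k=3,j=2): S=119.2125, (K−S)⁺=0.0000, hold=5.7444 ⇒ V=5.7444 continue | (k=3,j=3): S=153.9329, (K−S)⁺=0.0000, hold=1.2886 ⇒ V=1.2886 continue  boundary S*=71.4994
step 2: (k=2,j=0): S=81.2470, (K−S)⁺=24.0830, hold=24.2174 ⇒ V=24.2174 continue | (k=2,j=1): S=104.9100, (K−S)⁺=0.4200, hold=10.5592 ⇒ V=10.5592 continue | (k=2,j=2): S=135.4648, (K−S)⁺=0.0000, hold=3.3524 ⇒ V=3.3524 continue  boundary S*=-
step 1: (k=1,j=0): S=92.3235, (K−S)⁺=13.0065, hold=16.7892 ⇒ V=16.7892 continue | (k=1,j=1): S=119.2125, (K−S)⁺=0.0000, hold=6.6720 ⇒ V=6.6720 continue  boundary S*=-
step 0: (k=0,j=0): S=104.9100, (K−S)⁺=0.4200, hold=11.3036 ⇒ V=11.3036 continue  boundary S*=-

price = 11.3036
boundary = - - - 71.4994 81.2470 71.4994 81.2470 71.4994 81.2470
tree:
11.3036
16.7892 6.6720
24.2174 10.5592 3.3524
33.8306 16.2247 5.7444 1.2886
42.4087 24.0830 9.5908 2.4355 0.2901
49.9577 33.8306 15.5068 4.5229 0.6207 0.0000
56.6010 42.4087 24.0830 8.2049 1.3280 0.0000 0.0000
62.4472 49.9577 33.8306 14.4055 2.8413 0.0000 0.0000 0.0000
67.5921 56.6010 42.4087 24.0830 6.0791 0.0000 0.0000 0.0000 0.0000
72.1197 62.4472 49.9577 33.8306 13.0065 0.0000 0.0000 0.0000 0.0000 0.0000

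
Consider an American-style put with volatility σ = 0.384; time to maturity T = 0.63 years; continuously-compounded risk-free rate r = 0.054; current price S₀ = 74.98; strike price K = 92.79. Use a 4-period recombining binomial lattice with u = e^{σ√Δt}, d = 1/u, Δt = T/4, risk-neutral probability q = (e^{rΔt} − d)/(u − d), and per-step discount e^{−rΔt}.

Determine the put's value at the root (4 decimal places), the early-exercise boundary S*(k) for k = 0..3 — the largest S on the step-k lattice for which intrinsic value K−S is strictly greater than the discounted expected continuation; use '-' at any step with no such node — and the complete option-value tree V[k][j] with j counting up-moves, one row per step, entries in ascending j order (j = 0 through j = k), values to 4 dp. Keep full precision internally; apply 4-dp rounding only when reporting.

Δt=0.15750, u=1.16462, d=0.85865, q=0.48989, disc=e^(-rΔt)=0.99153
k=4 terminal: V=max(K-S,0) → 52.0325 37.5089 17.8100 0.0000 0.0000
k=3: j=0 S=47.4670 intr=45.3230 cont=44.5371 V=45.3230[EX]; j=1 S=64.3815 intr=28.4085 cont=27.6227 V=28.4085[EX]; j=2 S=87.3232 intr=5.4668 cont=9.0081 V=9.0081[hold]; j=3 S=118.4401 intr=0.0000 cont=0.0000 V=0.0000[hold]  S*(3)=64.3815
k=2: j=0 S=55.2811 intr=37.5089 cont=36.7231 V=37.5089[EX]; j=1 S=74.9800 intr=17.8100 cont=18.7444 V=18.7444[hold]; j=2 S=101.6984 intr=0.0000 cont=4.5562 V=4.5562[hold]  S*(2)=55.2811
k=1: j=0 S=64.3815 intr=28.4085 cont=28.0765 V=28.4085[EX]; j=1 S=87.3232 intr=5.4668 cont=11.6938 V=11.6938[hold]  S*(1)=64.3815
k=0: j=0 S=74.9800 intr=17.8100 cont=20.0489 V=20.0489[hold]  S*(0)=-

price = 20.0489
boundary = - 64.3815 55.2811 64.3815
tree:
20.0489
28.4085 11.6938
37.5089 18.7444 4.5562
45.3230 28.4085 9.0081 0.0000
52.0325 37.5089 17.8100 0.0000 0.0000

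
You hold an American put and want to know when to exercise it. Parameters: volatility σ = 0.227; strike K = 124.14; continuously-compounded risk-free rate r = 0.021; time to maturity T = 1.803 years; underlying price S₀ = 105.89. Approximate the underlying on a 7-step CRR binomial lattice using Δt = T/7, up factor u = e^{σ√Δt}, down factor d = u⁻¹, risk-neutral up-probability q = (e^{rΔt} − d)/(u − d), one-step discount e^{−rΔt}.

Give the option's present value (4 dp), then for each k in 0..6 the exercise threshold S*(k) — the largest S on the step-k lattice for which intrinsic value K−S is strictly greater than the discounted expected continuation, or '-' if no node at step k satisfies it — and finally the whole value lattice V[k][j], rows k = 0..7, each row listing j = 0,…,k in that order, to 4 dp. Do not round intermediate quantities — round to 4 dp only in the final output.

Δt=0.25757  u=1.12210  d=0.89118  q=0.49472  discount=0.99461
step 7 (expiry): payoffs max(K−S,0) = 76.8660 64.6165 49.1929 29.7727 5.3204 0.0000 0.0000 0.0000
step 6: (k=6,j=0): S=53.0463, (K−S)⁺=71.0937, hold=70.4240 ⇒ V=71.0937 exercise | (k=6,j=1): S=66.7916, (K−S)⁺=57.3484, hold=56.6787 ⇒ V=57.3484 exercise | (k=6,j=2): S=84.0985, (K−S)⁺=40.0415, hold=39.3718 ⇒ V=40.0415 exercise | (k=6,j=3): S=105.8900, (K−S)⁺=18.2500, hold=17.5803 ⇒ V=18.2500 exercise | (k=6,j=4): S=133.3280, (K−S)⁺=0.0000, hold=2.6738 ⇒ V=2.6738 continue | (k=6,j=5): S=167.8758, (K−S)⁺=0.0000, hold=0.0000 ⇒ V=0.0000 continue | (k=6,j=6): S=211.3755, (K−S)⁺=0.0000, hold=0.0000 ⇒ V=0.0000 continue  boundary S*=105.8900
step 5: (k=5,j=0): S=59.5235, (K−S)⁺=64.6165, hold=63.9468 ⇒ V=64.6165 exercise | (k=5,j=1): S=74.9471, (K−S)⁺=49.1929, hold=48.5232 ⇒ V=49.1929 exercise | (k=5,j=2): S=94.3673, (K−S)⁺=29.7727, hold=29.1030 ⇒ V=29.7727 exercise | (k=5,j=3): S=118.8196, (K−S)⁺=5.3204, hold=10.4873 ⇒ V=10.4873 continue | (k=5,j=4): S=149.6080, (K−S)⁺=0.0000, hold=1.3437 ⇒ V=1.3437 continue | (k=5,j=5): S=188.3742, (K−S)⁺=0.0000, hold=0.0000 ⇒ V=0.0000 continue  boundary S*=94.3673
step 4: (k=4,j=0): S=66.7916, (K−S)⁺=57.3484, hold=56.6787 ⇒ V=57.3484 exercise | (k=4,j=1): S=84.0985, (K−S)⁺=40.0415, hold=39.3718 ⇒ V=40.0415 exercise | (k=4,j=2): S=105.8900, (K−S)⁺=18.2500, hold=20.1227 ⇒ V=20.1227 continue | (k=4,j=3): S=133.3280, (K−S)⁺=0.0000, hold=5.9316 ⇒ V=5.9316 continue | (k=4,j=4): S=167.8758, (K−S)⁺=0.0000, hold=0.6753 ⇒ V=0.6753 continue  boundary S*=84.0985
step 3: (k=3,j=0): S=74.9471, (K−S)⁺=49.1929, hold=48.5232 ⇒ V=49.1929 exercise | (k=3,j=1): S=94.3673, (K−S)⁺=29.7727, hold=30.0245 ⇒ V=30.0245 continue | (k=3,j=2): S=118.8196, (K−S)⁺=5.3204, hold=13.0315 ⇒ V=13.0315 continue | (k=3,j=3): S=149.6080, (K−S)⁺=0.0000, hold=3.3133 ⇒ V=3.3133 continue  boundary S*=74.9471
step 2: (k=2,j=0): S=84.0985, (K−S)⁺=40.0415, hold=39.4957 ⇒ V=40.0415 exercise | (k=2,j=1): S=105.8900, (K−S)⁺=18.2500, hold=21.5011 ⇒ V=21.5011 continue | (k=2,j=2): S=133.3280, (K−S)⁺=0.0000, hold=8.1793 ⇒ V=8.1793 continue  boundary S*=84.0985
step 1: (k=1,j=0): S=94.3673, (K−S)⁺=29.7727, hold=30.7027 ⇒ V=30.7027 continue | (k=1,j=1): S=118.8196, (K−S)⁺=5.3204, hold=14.8302 ⇒ V=14.8302 continue  boundary S*=-
step 0: (k=0,j=0): S=105.8900, (K−S)⁺=18.2500, hold=22.7270 ⇒ V=22.7270 continue  boundary S*=-

price = 22.7270
boundary = - - 84.0985 74.9471 84.0985 94.3673 105.8900
tree:
22.7270
30.7027 14.8302
40.0415 21.5011 8.1793
49.1929 30.0245 13.0315 3.3133
57.3484 40.0415 20.1227 5.9316 0.6753
64.6165 49.1929 29.7727 10.4873 1.3437 0.0000
71.0937 57.3484 40.0415 18.2500 2.6738 0.0000 0.0000
76.8660 64.6165 49.1929 29.7727 5.3204 0.0000 0.0000 0.0000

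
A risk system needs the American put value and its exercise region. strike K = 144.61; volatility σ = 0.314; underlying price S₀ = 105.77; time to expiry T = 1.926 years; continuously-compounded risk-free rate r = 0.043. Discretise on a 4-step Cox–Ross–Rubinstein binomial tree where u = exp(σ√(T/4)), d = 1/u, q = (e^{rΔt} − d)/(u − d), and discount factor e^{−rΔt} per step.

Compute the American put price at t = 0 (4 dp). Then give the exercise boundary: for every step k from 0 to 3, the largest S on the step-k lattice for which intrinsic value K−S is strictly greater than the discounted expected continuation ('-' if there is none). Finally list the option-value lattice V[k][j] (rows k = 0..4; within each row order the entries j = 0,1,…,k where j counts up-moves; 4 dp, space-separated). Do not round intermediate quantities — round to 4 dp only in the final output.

price = 41.1046
boundary = - 85.0621 68.4085 85.0621
tree:
41.1046
59.5479 23.9088
76.2015 38.8649 9.5647
89.5947 59.5479 19.2742 0.0000
100.3657 76.2015 38.8400 0.0000 0.0000

Δt=0.48150, u=1.24344, d=0.80422, q=0.49337, disc=e^(-rΔt)=0.97951
k=4 terminal: V=max(K-S,0) → 100.3657 76.2015 38.8400 0.0000 0.0000
k=3: j=0 S=55.0153 intr=89.5947 cont=86.6314 V=89.5947[EX]; j=1 S=85.0621 intr=59.5479 cont=56.5846 V=59.5479[EX]; j=2 S=131.5191 intr=13.0909 cont=19.2742 V=19.2742[hold]; j=3 S=203.3488 intr=0.0000 cont=0.0000 V=0.0000[hold]  S*(3)=85.0621
k=2: j=0 S=68.4085 intr=76.2015 cont=73.2382 V=76.2015[EX]; j=1 S=105.7700 intr=38.8400 cont=38.8649 V=38.8649[hold]; j=2 S=163.5367 intr=0.0000 cont=9.5647 V=9.5647[hold]  S*(2)=68.4085
k=1: j=0 S=85.0621 intr=59.5479 cont=56.5966 V=59.5479[EX]; j=1 S=131.5191 intr=13.0909 cont=23.9088 V=23.9088[hold]  S*(1)=85.0621
k=0: j=0 S=105.7700 intr=38.8400 cont=41.1046 V=41.1046[hold]  S*(0)=-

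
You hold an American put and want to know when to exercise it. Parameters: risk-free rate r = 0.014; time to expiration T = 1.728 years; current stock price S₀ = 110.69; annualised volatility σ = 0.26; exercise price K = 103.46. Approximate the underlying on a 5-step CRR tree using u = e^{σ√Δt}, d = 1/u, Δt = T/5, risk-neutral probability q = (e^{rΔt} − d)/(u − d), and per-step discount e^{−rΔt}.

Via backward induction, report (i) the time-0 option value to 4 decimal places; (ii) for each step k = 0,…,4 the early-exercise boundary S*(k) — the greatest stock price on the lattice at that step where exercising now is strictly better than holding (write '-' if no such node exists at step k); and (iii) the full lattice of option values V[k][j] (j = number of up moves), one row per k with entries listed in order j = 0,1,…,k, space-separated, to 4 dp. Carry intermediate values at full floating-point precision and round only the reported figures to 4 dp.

Δt=0.34560  u=1.16515  d=0.85826  q=0.47767  discount=0.99517
step 5 (expiry): payoffs max(K−S,0) = 51.9131 33.4814 8.4592 0.0000 0.0000 0.0000
step 4: (k=4,j=0): S=60.0598, (K−S)⁺=43.4002, hold=42.9008 ⇒ V=43.4002 exercise | (k=4,j=1): S=81.5354, (K−S)⁺=21.9246, hold=21.4252 ⇒ V=21.9246 exercise | (k=4,j=2): S=110.6900, (K−S)⁺=0.0000, hold=4.3972 ⇒ V=4.3972 continue | (k=4,j=3): S=150.2694, (K−S)⁺=0.0000, hold=0.0000 ⇒ V=0.0000 continue | (k=4,j=4): S=204.0013, (K−S)⁺=0.0000, hold=0.0000 ⇒ V=0.0000 continue  boundary S*=81.5354
step 3: (k=3,j=0): S=69.9786, (K−S)⁺=33.4814, hold=32.9821 ⇒ V=33.4814 exercise | (k=3,j=1): S=95.0008, (K−S)⁺=8.4592, hold=13.4869 ⇒ V=13.4869 continue | (k=3,j=2): S=128.9702, (K−S)⁺=0.0000, hold=2.2857 ⇒ V=2.2857 continue | (k=3,j=3): S=175.0861, (K−S)⁺=0.0000, hold=0.0000 ⇒ V=0.0000 continue  boundary S*=69.9786
step 2: (k=2,j=0): S=81.5354, (K−S)⁺=21.9246, hold=23.8152 ⇒ V=23.8152 continue | (k=2,j=1): S=110.6900, (K−S)⁺=0.0000, hold=8.0972 ⇒ V=8.0972 continue | (k=2,j=2): S=150.2694, (K−S)⁺=0.0000, hold=1.1881 ⇒ V=1.1881 continue  boundary S*=-
step 1: (k=1,j=0): S=95.0008, (K−S)⁺=8.4592, hold=16.2286 ⇒ V=16.2286 continue | (k=1,j=1): S=128.9702, (K−S)⁺=0.0000, hold=4.7738 ⇒ V=4.7738 continue  boundary S*=-
step 0: (k=0,j=0): S=110.6900, (K−S)⁺=0.0000, hold=10.7051 ⇒ V=10.7051 continue  boundary S*=-

price = 10.7051
boundary = - - - 69.9786 81.5354
tree:
10.7051
16.2286 4.7738
23.8152 8.0972 1.1881
33.4814 13.4869 2.2857 0.0000
43.4002 21.9246 4.3972 0.0000 0.0000
51.9131 33.4814 8.4592 0.0000 0.0000 0.0000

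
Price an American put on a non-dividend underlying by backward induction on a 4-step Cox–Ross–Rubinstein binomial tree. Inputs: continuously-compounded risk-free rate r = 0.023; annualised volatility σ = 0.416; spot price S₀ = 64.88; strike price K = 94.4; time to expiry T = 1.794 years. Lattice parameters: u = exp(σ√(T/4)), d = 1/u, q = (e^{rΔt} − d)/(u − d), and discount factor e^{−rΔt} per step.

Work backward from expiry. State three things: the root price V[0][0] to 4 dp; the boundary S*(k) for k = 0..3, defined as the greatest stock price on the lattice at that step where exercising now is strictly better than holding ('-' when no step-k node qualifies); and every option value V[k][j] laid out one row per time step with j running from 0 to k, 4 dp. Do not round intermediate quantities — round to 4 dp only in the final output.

price = 34.1836
boundary = - - 37.1643 49.1042
tree:
34.1836
45.3624 21.2639
57.2357 31.8489 8.7739
66.2724 45.2958 16.0937 0.0000
73.1117 57.2357 29.5200 0.0000 0.0000

params: Δt=0.44850 u=1.32127 d=0.75685 q=0.44917 e^(-rΔt)=0.98974
t_4 payoffs: 73.1117 57.2357 29.5200 0.0000 0.0000
t_3: node(3,0) S=28.1276 payoff=66.2724 vs cont=65.3036 → 66.2724 [stop]  node(3,1) S=49.1042 payoff=45.2958 vs cont=44.3271 → 45.2958 [stop]  node(3,2) S=85.7242 payoff=8.6758 vs cont=16.0937 → 16.0937 [wait]  node(3,3) S=149.6541 payoff=0.0000 vs cont=0.0000 → 0.0000 [wait]  ⇒ S*(3)=49.1042
t_2: node(2,0) S=37.1643 payoff=57.2357 vs cont=56.2670 → 57.2357 [stop]  node(2,1) S=64.8800 payoff=29.5200 vs cont=31.8489 → 31.8489 [wait]  node(2,2) S=113.2651 payoff=0.0000 vs cont=8.7739 → 8.7739 [wait]  ⇒ S*(2)=37.1643
t_1: node(1,0) S=49.1042 payoff=45.2958 vs cont=45.3624 → 45.3624 [wait]  node(1,1) S=85.7242 payoff=8.6758 vs cont=21.2639 → 21.2639 [wait]  ⇒ S*(1)=-
t_0: node(0,0) S=64.8800 payoff=29.5200 vs cont=34.1836 → 34.1836 [wait]  ⇒ S*(0)=-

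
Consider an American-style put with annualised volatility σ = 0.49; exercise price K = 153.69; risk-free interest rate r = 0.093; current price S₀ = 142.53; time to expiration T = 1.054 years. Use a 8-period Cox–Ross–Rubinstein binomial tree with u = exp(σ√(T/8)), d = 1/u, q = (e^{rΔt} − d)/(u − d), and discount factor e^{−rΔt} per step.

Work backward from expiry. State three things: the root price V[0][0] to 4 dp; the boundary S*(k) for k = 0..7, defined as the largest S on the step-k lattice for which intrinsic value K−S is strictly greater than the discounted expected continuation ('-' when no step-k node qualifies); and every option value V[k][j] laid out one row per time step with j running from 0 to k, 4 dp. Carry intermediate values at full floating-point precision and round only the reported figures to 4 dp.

Δt=0.13175, u=1.19465, d=0.83706, q=0.49013, disc=e^(-rΔt)=0.98782
k=8 terminal: V=max(K-S,0) → 119.3368 104.6611 83.7160 53.8231 11.1600 0.0000 0.0000 0.0000 0.0000
k=7: j=0 S=41.0402 intr=112.6498 cont=110.7782 V=112.6498[EX]; j=1 S=58.5726 intr=95.1174 cont=93.2458 V=95.1174[EX]; j=2 S=83.5948 intr=70.0952 cont=68.2236 V=70.0952[EX]; j=3 S=119.3064 intr=34.3836 cont=32.5119 V=34.3836[EX]; j=4 S=170.2741 intr=0.0000 cont=5.6209 V=5.6209[hold]; j=5 S=243.0152 intr=0.0000 cont=0.0000 V=0.0000[hold]; j=6 S=346.8313 intr=0.0000 cont=0.0000 V=0.0000[hold]; j=7 S=494.9975 intr=0.0000 cont=0.0000 V=0.0000[hold]  S*(7)=119.3064
k=6: j=0 S=49.0289 intr=104.6611 cont=102.7895 V=104.6611[EX]; j=1 S=69.9740 intr=83.7160 cont=81.8444 V=83.7160[EX]; j=2 S=99.8669 intr=53.8231 cont=51.9515 V=53.8231[EX]; j=3 S=142.5300 intr=11.1600 cont=20.0391 V=20.0391[hold]; j=4 S=203.4188 intr=0.0000 cont=2.8310 V=2.8310[hold]; j=5 S=290.3193 intr=0.0000 cont=0.0000 V=0.0000[hold]; j=6 S=414.3436 intr=0.0000 cont=0.0000 V=0.0000[hold]  S*(6)=99.8669
k=5: j=0 S=58.5726 intr=95.1174 cont=93.2458 V=95.1174[EX]; j=1 S=83.5948 intr=70.0952 cont=68.2236 V=70.0952[EX]; j=2 S=119.3064 intr=34.3836 cont=36.8108 V=36.8108[hold]; j=3 S=170.2741 intr=0.0000 cont=11.4636 V=11.4636[hold]; j=4 S=243.0152 intr=0.0000 cont=1.4259 V=1.4259[hold]; j=5 S=346.8313 intr=0.0000 cont=0.0000 V=0.0000[hold]  S*(5)=83.5948
k=4: j=0 S=69.9740 intr=83.7160 cont=81.8444 V=83.7160[EX]; j=1 S=99.8669 intr=53.8231 cont=53.1267 V=53.8231[EX]; j=2 S=142.5300 intr=11.1600 cont=24.0905 V=24.0905[hold]; j=3 S=203.4188 intr=0.0000 cont=6.4642 V=6.4642[hold]; j=4 S=290.3193 intr=0.0000 cont=0.7182 V=0.7182[hold]  S*(4)=99.8669
k=3: j=0 S=83.5948 intr=70.0952 cont=68.2236 V=70.0952[EX]; j=1 S=119.3064 intr=34.3836 cont=38.7723 V=38.7723[hold]; j=2 S=170.2741 intr=0.0000 cont=15.2632 V=15.2632[hold]; j=3 S=243.0152 intr=0.0000 cont=3.6035 V=3.6035[hold]  S*(3)=83.5948
k=2: j=0 S=99.8669 intr=53.8231 cont=54.0763 V=54.0763[hold]; j=1 S=142.5300 intr=11.1600 cont=26.9180 V=26.9180[hold]; j=2 S=203.4188 intr=0.0000 cont=9.4321 V=9.4321[hold]  S*(2)=-
k=1: j=0 S=119.3064 intr=34.3836 cont=40.2688 V=40.2688[hold]; j=1 S=170.2741 intr=0.0000 cont=18.1242 V=18.1242[hold]  S*(1)=-
k=0: j=0 S=142.5300 intr=11.1600 cont=29.0569 V=29.0569[hold]  S*(0)=-

price = 29.0569
boundary = - - - 83.5948 99.8669 83.5948 99.8669 119.3064
tree:
29.0569
40.2688 18.1242
54.0763 26.9180 9.4321
70.0952 38.7723 15.2632 3.6035
83.7160 53.8231 24.0905 6.4642 0.7182
95.1174 70.0952 36.8108 11.4636 1.4259 0.0000
104.6611 83.7160 53.8231 20.0391 2.8310 0.0000 0.0000
112.6498 95.1174 70.0952 34.3836 5.6209 0.0000 0.0000 0.0000
119.3368 104.6611 83.7160 53.8231 11.1600 0.0000 0.0000 0.0000 0.0000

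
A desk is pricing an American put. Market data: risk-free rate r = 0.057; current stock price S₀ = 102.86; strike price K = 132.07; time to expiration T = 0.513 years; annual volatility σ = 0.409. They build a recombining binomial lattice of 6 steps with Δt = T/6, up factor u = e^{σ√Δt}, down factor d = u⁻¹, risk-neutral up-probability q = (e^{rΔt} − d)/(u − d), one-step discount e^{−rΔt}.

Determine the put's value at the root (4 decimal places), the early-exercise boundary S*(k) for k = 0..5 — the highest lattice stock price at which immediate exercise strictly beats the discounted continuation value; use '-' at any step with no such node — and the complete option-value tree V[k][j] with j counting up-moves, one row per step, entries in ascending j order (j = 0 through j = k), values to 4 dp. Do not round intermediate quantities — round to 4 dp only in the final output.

Δt=0.08550  u=1.12704  d=0.88728  q=0.49051  discount=0.99514
step 6 (expiry): payoffs max(K−S,0) = 81.8803 68.3183 51.0916 29.2100 1.4157 0.0000 0.0000
step 5: (k=5,j=0): S=56.5657, (K−S)⁺=75.5043, hold=74.8622 ⇒ V=75.5043 exercise | (k=5,j=1): S=71.8506, (K−S)⁺=60.2194, hold=59.5773 ⇒ V=60.2194 exercise | (k=5,j=2): S=91.2658, (K−S)⁺=40.8042, hold=40.1622 ⇒ V=40.8042 exercise | (k=5,j=3): S=115.9272, (K−S)⁺=16.1428, hold=15.5008 ⇒ V=16.1428 exercise | (k=5,j=4): S=147.2524, (K−S)⁺=0.0000, hold=0.7178 ⇒ V=0.7178 continue | (k=5,j=5): S=187.0423, (K−S)⁺=0.0000, hold=0.0000 ⇒ V=0.0000 continue  boundary S*=115.9272
step 4: (k=4,j=0): S=63.7517, (K−S)⁺=68.3183, hold=67.6762 ⇒ V=68.3183 exercise | (k=4,j=1): S=80.9784, (K−S)⁺=51.0916, hold=50.4495 ⇒ V=51.0916 exercise | (k=4,j=2): S=102.8600, (K−S)⁺=29.2100, hold=28.5679 ⇒ V=29.2100 exercise | (k=4,j=3): S=130.6543, (K−S)⁺=1.4157, hold=8.5349 ⇒ V=8.5349 continue | (k=4,j=4): S=165.9591, (K−S)⁺=0.0000, hold=0.3639 ⇒ V=0.3639 continue  boundary S*=102.8600
step 3: (k=3,j=0): S=71.8506, (K−S)⁺=60.2194, hold=59.5773 ⇒ V=60.2194 exercise | (k=3,j=1): S=91.2658, (K−S)⁺=40.8042, hold=40.1622 ⇒ V=40.8042 exercise | (k=3,j=2): S=115.9272, (K−S)⁺=16.1428, hold=18.9759 ⇒ V=18.9759 continue | (k=3,j=3): S=147.2524, (K−S)⁺=0.0000, hold=4.5049 ⇒ V=4.5049 continue  boundary S*=91.2658
step 2: (k=2,j=0): S=80.9784, (K−S)⁺=51.0916, hold=50.4495 ⇒ V=51.0916 exercise | (k=2,j=1): S=102.8600, (K−S)⁺=29.2100, hold=29.9508 ⇒ V=29.9508 continue | (k=2,j=2): S=130.6543, (K−S)⁺=1.4157, hold=11.8199 ⇒ V=11.8199 continue  boundary S*=80.9784
step 1: (k=1,j=0): S=91.2658, (K−S)⁺=40.8042, hold=40.5238 ⇒ V=40.8042 exercise | (k=1,j=1): S=115.9272, (K−S)⁺=16.1428, hold=20.9550 ⇒ V=20.9550 continue  boundary S*=91.2658
step 0: (k=0,j=0): S=102.8600, (K−S)⁺=29.2100, hold=30.9169 ⇒ V=30.9169 continue  boundary S*=-

price = 30.9169
boundary = - 91.2658 80.9784 91.2658 102.8600 115.9272
tree:
30.9169
40.8042 20.9550
51.0916 29.9508 11.8199
60.2194 40.8042 18.9759 4.5049
68.3183 51.0916 29.2100 8.5349 0.3639
75.5043 60.2194 40.8042 16.1428 0.7178 0.0000
81.8803 68.3183 51.0916 29.2100 1.4157 0.0000 0.0000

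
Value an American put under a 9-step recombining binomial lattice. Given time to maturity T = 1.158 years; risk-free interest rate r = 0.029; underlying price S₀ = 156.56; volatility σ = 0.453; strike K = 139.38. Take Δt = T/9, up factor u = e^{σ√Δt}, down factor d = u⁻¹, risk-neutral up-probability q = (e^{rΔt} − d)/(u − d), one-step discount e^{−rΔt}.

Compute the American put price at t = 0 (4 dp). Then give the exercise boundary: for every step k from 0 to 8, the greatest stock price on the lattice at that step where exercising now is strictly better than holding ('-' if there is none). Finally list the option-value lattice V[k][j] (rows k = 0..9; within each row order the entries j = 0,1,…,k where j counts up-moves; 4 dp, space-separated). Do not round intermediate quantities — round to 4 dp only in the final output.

Δt=0.12867  u=1.17644  d=0.85002  q=0.47092  discount=0.99628
step 9 (expiry): payoffs max(K−S,0) = 103.1092 89.1809 69.9040 43.2247 6.3004 0.0000 0.0000 0.0000 0.0000 0.0000
step 8: (k=8,j=0): S=42.6704, (K−S)⁺=96.7096, hold=96.1905 ⇒ V=96.7096 exercise | (k=8,j=1): S=59.0562, (K−S)⁺=80.3238, hold=79.8047 ⇒ V=80.3238 exercise | (k=8,j=2): S=81.7342, (K−S)⁺=57.6458, hold=57.1267 ⇒ V=57.6458 exercise | (k=8,j=3): S=113.1208, (K−S)⁺=26.2592, hold=25.7401 ⇒ V=26.2592 exercise | (k=8,j=4): S=156.5600, (K−S)⁺=0.0000, hold=3.3210 ⇒ V=3.3210 continue | (k=8,j=5): S=216.6802, (K−S)⁺=0.0000, hold=0.0000 ⇒ V=0.0000 continue | (k=8,j=6): S=299.8871, (K−S)⁺=0.0000, hold=0.0000 ⇒ V=0.0000 continue | (k=8,j=7): S=415.0461, (K−S)⁺=0.0000, hold=0.0000 ⇒ V=0.0000 continue | (k=8,j=8): S=574.4270, (K−S)⁺=0.0000, hold=0.0000 ⇒ V=0.0000 continue  boundary S*=113.1208
step 7: (k=7,j=0): S=50.1991, (K−S)⁺=89.1809, hold=88.6618 ⇒ V=89.1809 exercise | (k=7,j=1): S=69.4760, (K−S)⁺=69.9040, hold=69.3849 ⇒ V=69.9040 exercise | (k=7,j=2): S=96.1553, (K−S)⁺=43.2247, hold=42.7056 ⇒ V=43.2247 exercise | (k=7,j=3): S=133.0796, (K−S)⁺=6.3004, hold=15.3996 ⇒ V=15.3996 continue | (k=7,j=4): S=184.1832, (K−S)⁺=0.0000, hold=1.7505 ⇒ V=1.7505 continue | (k=7,j=5): S=254.9110, (K−S)⁺=0.0000, hold=0.0000 ⇒ V=0.0000 continue | (k=7,j=6): S=352.7988, (K−S)⁺=0.0000, hold=0.0000 ⇒ V=0.0000 continue | (k=7,j=7): S=488.2763, (K−S)⁺=0.0000, hold=0.0000 ⇒ V=0.0000 continue  boundary S*=96.1553
step 6: (k=6,j=0): S=59.0562, (K−S)⁺=80.3238, hold=79.8047 ⇒ V=80.3238 exercise | (k=6,j=1): S=81.7342, (K−S)⁺=57.6458, hold=57.1267 ⇒ V=57.6458 exercise | (k=6,j=2): S=113.1208, (K−S)⁺=26.2592, hold=30.0092 ⇒ V=30.0092 continue | (k=6,j=3): S=156.5600, (K−S)⁺=0.0000, hold=8.9386 ⇒ V=8.9386 continue | (k=6,j=4): S=216.6802, (K−S)⁺=0.0000, hold=0.9227 ⇒ V=0.9227 continue | (k=6,j=5): S=299.8871, (K−S)⁺=0.0000, hold=0.0000 ⇒ V=0.0000 continue | (k=6,j=6): S=415.0461, (K−S)⁺=0.0000, hold=0.0000 ⇒ V=0.0000 continue  boundary S*=81.7342
step 5: (k=5,j=0): S=69.4760, (K−S)⁺=69.9040, hold=69.3849 ⇒ V=69.9040 exercise | (k=5,j=1): S=96.1553, (K−S)⁺=43.2247, hold=44.4650 ⇒ V=44.4650 continue | (k=5,j=2): S=133.0796, (K−S)⁺=6.3004, hold=20.0118 ⇒ V=20.0118 continue | (k=5,j=3): S=184.1832, (K−S)⁺=0.0000, hold=5.1445 ⇒ V=5.1445 continue | (k=5,j=4): S=254.9110, (K−S)⁺=0.0000, hold=0.4864 ⇒ V=0.4864 continue | (k=5,j=5): S=352.7988, (K−S)⁺=0.0000, hold=0.0000 ⇒ V=0.0000 continue  boundary S*=69.4760
step 4: (k=4,j=0): S=81.7342, (K−S)⁺=57.6458, hold=57.7086 ⇒ V=57.7086 continue | (k=4,j=1): S=113.1208, (K−S)⁺=26.2592, hold=32.8268 ⇒ V=32.8268 continue | (k=4,j=2): S=156.5600, (K−S)⁺=0.0000, hold=12.9621 ⇒ V=12.9621 continue | (k=4,j=3): S=216.6802, (K−S)⁺=0.0000, hold=2.9399 ⇒ V=2.9399 continue | (k=4,j=4): S=299.8871, (K−S)⁺=0.0000, hold=0.2564 ⇒ V=0.2564 continue  boundary S*=-
step 3: (k=3,j=0): S=96.1553, (K−S)⁺=43.2247, hold=45.8200 ⇒ V=45.8200 continue | (k=3,j=1): S=133.0796, (K−S)⁺=6.3004, hold=23.3847 ⇒ V=23.3847 continue | (k=3,j=2): S=184.1832, (K−S)⁺=0.0000, hold=8.2118 ⇒ V=8.2118 continue | (k=3,j=3): S=254.9110, (K−S)⁺=0.0000, hold=1.6700 ⇒ V=1.6700 continue  boundary S*=-
step 2: (k=2,j=0): S=113.1208, (K−S)⁺=26.2592, hold=35.1235 ⇒ V=35.1235 continue | (k=2,j=1): S=156.5600, (K−S)⁺=0.0000, hold=16.1790 ⇒ V=16.1790 continue | (k=2,j=2): S=216.6802, (K−S)⁺=0.0000, hold=5.1120 ⇒ V=5.1120 continue  boundary S*=-
step 1: (k=1,j=0): S=133.0796, (K−S)⁺=6.3004, hold=26.1046 ⇒ V=26.1046 continue | (k=1,j=1): S=184.1832, (K−S)⁺=0.0000, hold=10.9265 ⇒ V=10.9265 continue  boundary S*=-
step 0: (k=0,j=0): S=156.5600, (K−S)⁺=0.0000, hold=18.8863 ⇒ V=18.8863 continue  boundary S*=-

price = 18.8863
boundary = - - - - - 69.4760 81.7342 96.1553 113.1208
tree:
18.8863
26.1046 10.9265
35.1235 16.1790 5.1120
45.8200 23.3847 8.2118 1.6700
57.7086 32.8268 12.9621 2.9399 0.2564
69.9040 44.4650 20.0118 5.1445 0.4864 0.0000
80.3238 57.6458 30.0092 8.9386 0.9227 0.0000 0.0000
89.1809 69.9040 43.2247 15.3996 1.7505 0.0000 0.0000 0.0000
96.7096 80.3238 57.6458 26.2592 3.3210 0.0000 0.0000 0.0000 0.0000
103.1092 89.1809 69.9040 43.2247 6.3004 0.0000 0.0000 0.0000 0.0000 0.0000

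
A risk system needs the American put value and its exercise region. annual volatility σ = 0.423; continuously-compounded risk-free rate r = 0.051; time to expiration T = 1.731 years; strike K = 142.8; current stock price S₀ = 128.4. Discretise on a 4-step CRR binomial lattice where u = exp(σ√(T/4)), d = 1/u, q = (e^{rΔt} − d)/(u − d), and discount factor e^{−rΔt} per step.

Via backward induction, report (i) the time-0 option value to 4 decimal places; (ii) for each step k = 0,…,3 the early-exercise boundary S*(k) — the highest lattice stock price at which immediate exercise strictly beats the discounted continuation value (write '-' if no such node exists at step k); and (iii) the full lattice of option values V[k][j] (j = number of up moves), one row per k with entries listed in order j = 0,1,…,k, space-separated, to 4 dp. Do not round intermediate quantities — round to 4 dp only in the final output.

params: Δt=0.43275 u=1.32084 d=0.75710 q=0.47046 e^(-rΔt)=0.97817
t_4 payoffs: 100.6140 69.2018 14.4000 0.0000 0.0000
t_3: node(3,0) S=55.7209 payoff=87.0791 vs cont=83.9620 → 87.0791 [stop]  node(3,1) S=97.2111 payoff=45.5889 vs cont=42.4718 → 45.5889 [stop]  node(3,2) S=169.5954 payoff=0.0000 vs cont=7.4589 → 7.4589 [wait]  node(3,3) S=295.8776 payoff=0.0000 vs cont=0.0000 → 0.0000 [wait]  ⇒ S*(3)=97.2111
t_2: node(2,0) S=73.5982 payoff=69.2018 vs cont=66.0847 → 69.2018 [stop]  node(2,1) S=128.4000 payoff=14.4000 vs cont=27.0465 → 27.0465 [wait]  node(2,2) S=224.0078 payoff=0.0000 vs cont=3.8635 → 3.8635 [wait]  ⇒ S*(2)=73.5982
t_1: node(1,0) S=97.2111 payoff=45.5889 vs cont=48.2916 → 48.2916 [wait]  node(1,1) S=169.5954 payoff=0.0000 vs cont=15.7874 → 15.7874 [wait]  ⇒ S*(1)=-
t_0: node(0,0) S=128.4000 payoff=14.4000 vs cont=32.2792 → 32.2792 [wait]  ⇒ S*(0)=-

price = 32.2792
boundary = - - 73.5982 97.2111
tree:
32.2792
48.2916 15.7874
69.2018 27.0465 3.8635
87.0791 45.5889 7.4589 0.0000
100.6140 69.2018 14.4000 0.0000 0.0000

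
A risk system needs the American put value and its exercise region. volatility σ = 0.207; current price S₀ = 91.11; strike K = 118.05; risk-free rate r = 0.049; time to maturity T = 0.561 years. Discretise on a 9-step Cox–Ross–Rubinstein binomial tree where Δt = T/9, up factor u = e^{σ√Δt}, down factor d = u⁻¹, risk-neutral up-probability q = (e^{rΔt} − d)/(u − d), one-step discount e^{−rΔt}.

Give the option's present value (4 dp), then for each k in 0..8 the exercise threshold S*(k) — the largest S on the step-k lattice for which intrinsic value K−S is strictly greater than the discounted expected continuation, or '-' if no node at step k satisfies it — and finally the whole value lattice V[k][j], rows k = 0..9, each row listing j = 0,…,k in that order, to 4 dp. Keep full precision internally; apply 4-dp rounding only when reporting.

price = 26.9400
boundary = 91.1100 95.9424 101.0312 95.9424 101.0312 95.9424 101.0312 106.3899 112.0328
tree:
26.9400
31.5290 22.1076
35.8870 26.9400 17.0188
40.0254 31.5290 22.1076 12.2505
43.9553 35.8870 26.9400 17.0188 7.8623
47.6873 40.0254 31.5290 22.1076 11.8690 4.1605
51.2314 43.9553 35.8870 26.9400 17.0188 7.1216 1.4151
54.5969 47.6873 40.0254 31.5290 22.1076 11.6601 2.9181 0.0174
57.7929 51.2314 43.9553 35.8870 26.9400 17.0188 6.0172 0.0362 0.0000
60.8280 54.5969 47.6873 40.0254 31.5290 22.1076 11.6601 0.0750 0.0000 0.0000

Δt=0.06233  u=1.05304  d=0.94963  q=0.51666  discount=0.99695
step 9 (expiry): payoffs max(K−S,0) = 60.8280 54.5969 47.6873 40.0254 31.5290 22.1076 11.6601 0.0750 0.0000 0.0000
step 8: (k=8,j=0): S=60.2571, (K−S)⁺=57.7929, hold=57.4329 ⇒ V=57.7929 exercise | (k=8,j=1): S=66.8186, (K−S)⁺=51.2314, hold=50.8714 ⇒ V=51.2314 exercise | (k=8,j=2): S=74.0947, (K−S)⁺=43.9553, hold=43.5953 ⇒ V=43.9553 exercise | (k=8,j=3): S=82.1630, (K−S)⁺=35.8870, hold=35.5269 ⇒ V=35.8870 exercise | (k=8,j=4): S=91.1100, (K−S)⁺=26.9400, hold=26.5800 ⇒ V=26.9400 exercise | (k=8,j=5): S=101.0312, (K−S)⁺=17.0188, hold=16.6588 ⇒ V=17.0188 exercise | (k=8,j=6): S=112.0328, (K−S)⁺=6.0172, hold=5.6572 ⇒ V=6.0172 exercise | (k=8,j=7): S=124.2323, (K−S)⁺=0.0000, hold=0.0362 ⇒ V=0.0362 continue | (k=8,j=8): S=137.7603, (K−S)⁺=0.0000, hold=0.0000 ⇒ V=0.0000 continue  boundary S*=112.0328
step 7: (k=7,j=0): S=63.4531, (K−S)⁺=54.5969, hold=54.2369 ⇒ V=54.5969 exercise | (k=7,j=1): S=70.3627, (K−S)⁺=47.6873, hold=47.3273 ⇒ V=47.6873 exercise | (k=7,j=2): S=78.0246, (K−S)⁺=40.0254, hold=39.6653 ⇒ V=40.0254 exercise | (k=7,j=3): S=86.5210, (K−S)⁺=31.5290, hold=31.1690 ⇒ V=31.5290 exercise | (k=7,j=4): S=95.9424, (K−S)⁺=22.1076, hold=21.7475 ⇒ V=22.1076 exercise | (k=7,j=5): S=106.3899, (K−S)⁺=11.6601, hold=11.3001 ⇒ V=11.6601 exercise | (k=7,j=6): S=117.9750, (K−S)⁺=0.0750, hold=2.9181 ⇒ V=2.9181 continue | (k=7,j=7): S=130.8216, (K−S)⁺=0.0000, hold=0.0174 ⇒ V=0.0174 continue  boundary S*=106.3899
step 6: (k=6,j=0): S=66.8186, (K−S)⁺=51.2314, hold=50.8714 ⇒ V=51.2314 exercise | (k=6,j=1): S=74.0947, (K−S)⁺=43.9553, hold=43.5953 ⇒ V=43.9553 exercise | (k=6,j=2): S=82.1630, (K−S)⁺=35.8870, hold=35.5269 ⇒ V=35.8870 exercise | (k=6,j=3): S=91.1100, (K−S)⁺=26.9400, hold=26.5800 ⇒ V=26.9400 exercise | (k=6,j=4): S=101.0312, (K−S)⁺=17.0188, hold=16.6588 ⇒ V=17.0188 exercise | (k=6,j=5): S=112.0328, (K−S)⁺=6.0172, hold=7.1216 ⇒ V=7.1216 continue | (k=6,j=6): S=124.2323, (K−S)⁺=0.0000, hold=1.4151 ⇒ V=1.4151 continue  boundary S*=101.0312
step 5: (k=5,j=0): S=70.3627, (K−S)⁺=47.6873, hold=47.3273 ⇒ V=47.6873 exercise | (k=5,j=1): S=78.0246, (K−S)⁺=40.0254, hold=39.6653 ⇒ V=40.0254 exercise | (k=5,j=2): S=86.5210, (K−S)⁺=31.5290, hold=31.1690 ⇒ V=31.5290 exercise | (k=5,j=3): S=95.9424, (K−S)⁺=22.1076, hold=21.7475 ⇒ V=22.1076 exercise | (k=5,j=4): S=106.3899, (K−S)⁺=11.6601, hold=11.8690 ⇒ V=11.8690 continue | (k=5,j=5): S=117.9750, (K−S)⁺=0.0750, hold=4.1605 ⇒ V=4.1605 continue  boundary S*=95.9424
step 4: (k=4,j=0): S=74.0947, (K−S)⁺=43.9553, hold=43.5953 ⇒ V=43.9553 exercise | (k=4,j=1): S=82.1630, (K−S)⁺=35.8870, hold=35.5269 ⇒ V=35.8870 exercise | (k=4,j=2): S=91.1100, (K−S)⁺=26.9400, hold=26.5800 ⇒ V=26.9400 exercise | (k=4,j=3): S=101.0312, (K−S)⁺=17.0188, hold=16.7664 ⇒ V=17.0188 exercise | (k=4,j=4): S=112.0328, (K−S)⁺=6.0172, hold=7.8623 ⇒ V=7.8623 continue  boundary S*=101.0312
step 3: (k=3,j=0): S=78.0246, (K−S)⁺=40.0254, hold=39.6653 ⇒ V=40.0254 exercise | (k=3,j=1): S=86.5210, (K−S)⁺=31.5290, hold=31.1690 ⇒ V=31.5290 exercise | (k=3,j=2): S=95.9424, (K−S)⁺=22.1076, hold=21.7475 ⇒ V=22.1076 exercise | (k=3,j=3): S=106.3899, (K−S)⁺=11.6601, hold=12.2505 ⇒ V=12.2505 continue  boundary S*=95.9424
step 2: (k=2,j=0): S=82.1630, (K−S)⁺=35.8870, hold=35.5269 ⇒ V=35.8870 exercise | (k=2,j=1): S=91.1100, (K−S)⁺=26.9400, hold=26.5800 ⇒ V=26.9400 exercise | (k=2,j=2): S=101.0312, (K−S)⁺=17.0188, hold=16.9629 ⇒ V=17.0188 exercise  boundary S*=101.0312
step 1: (k=1,j=0): S=86.5210, (K−S)⁺=31.5290, hold=31.1690 ⇒ V=31.5290 exercise | (k=1,j=1): S=95.9424, (K−S)⁺=22.1076, hold=21.7475 ⇒ V=22.1076 exercise  boundary S*=95.9424
step 0: (k=0,j=0): S=91.1100, (K−S)⁺=26.9400, hold=26.5800 ⇒ V=26.9400 exercise  boundary S*=91.1100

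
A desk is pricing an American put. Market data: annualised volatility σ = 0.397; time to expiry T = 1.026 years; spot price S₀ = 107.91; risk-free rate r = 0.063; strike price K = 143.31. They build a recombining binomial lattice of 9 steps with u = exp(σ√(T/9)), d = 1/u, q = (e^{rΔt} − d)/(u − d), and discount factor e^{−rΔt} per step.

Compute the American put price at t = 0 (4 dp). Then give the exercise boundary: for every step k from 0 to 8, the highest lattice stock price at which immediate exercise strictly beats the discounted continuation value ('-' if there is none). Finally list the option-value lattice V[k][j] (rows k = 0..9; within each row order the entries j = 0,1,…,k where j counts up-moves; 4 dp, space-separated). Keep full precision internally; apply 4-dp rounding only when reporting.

price = 38.3796
boundary = - - 82.5342 94.3730 82.5342 94.3730 82.5342 94.3730 107.9100
tree:
38.3796
49.0048 28.0286
60.7758 37.6321 18.5754
71.1295 48.9370 26.5721 10.6344
80.1844 60.7758 36.7574 16.5003 4.7657
88.1033 71.1295 48.9370 24.7862 8.2319 1.2755
95.0288 80.1844 60.7758 35.7432 13.8957 2.5357 0.0000
101.0856 88.1033 71.1295 48.9370 22.7156 5.0408 0.0000 0.0000
106.3825 95.0288 80.1844 60.7758 35.4000 10.0209 0.0000 0.0000 0.0000
111.0150 101.0856 88.1033 71.1295 48.9370 19.9212 0.0000 0.0000 0.0000 0.0000

Δt=0.11400  u=1.14344  d=0.87455  q=0.49335  discount=0.99284
step 9 (expiry): payoffs max(K−S,0) = 111.0150 101.0856 88.1033 71.1295 48.9370 19.9212 0.0000 0.0000 0.0000 0.0000
step 8: (k=8,j=0): S=36.9275, (K−S)⁺=106.3825, hold=105.3569 ⇒ V=106.3825 exercise | (k=8,j=1): S=48.2812, (K−S)⁺=95.0288, hold=94.0033 ⇒ V=95.0288 exercise | (k=8,j=2): S=63.1256, (K−S)⁺=80.1844, hold=79.1588 ⇒ V=80.1844 exercise | (k=8,j=3): S=82.5342, (K−S)⁺=60.7758, hold=59.7503 ⇒ V=60.7758 exercise | (k=8,j=4): S=107.9100, (K−S)⁺=35.4000, hold=34.3744 ⇒ V=35.4000 exercise | (k=8,j=5): S=141.0879, (K−S)⁺=2.2221, hold=10.0209 ⇒ V=10.0209 continue | (k=8,j=6): S=184.4665, (K−S)⁺=0.0000, hold=0.0000 ⇒ V=0.0000 continue | (k=8,j=7): S=241.1824, (K−S)⁺=0.0000, hold=0.0000 ⇒ V=0.0000 continue | (k=8,j=8): S=315.3359, (K−S)⁺=0.0000, hold=0.0000 ⇒ V=0.0000 continue  boundary S*=107.9100
step 7: (k=7,j=0): S=42.2244, (K−S)⁺=101.0856, hold=100.0600 ⇒ V=101.0856 exercise | (k=7,j=1): S=55.2067, (K−S)⁺=88.1033, hold=87.0777 ⇒ V=88.1033 exercise | (k=7,j=2): S=72.1805, (K−S)⁺=71.1295, hold=70.1040 ⇒ V=71.1295 exercise | (k=7,j=3): S=94.3730, (K−S)⁺=48.9370, hold=47.9114 ⇒ V=48.9370 exercise | (k=7,j=4): S=123.3888, (K−S)⁺=19.9212, hold=22.7156 ⇒ V=22.7156 continue | (k=7,j=5): S=161.3257, (K−S)⁺=0.0000, hold=5.0408 ⇒ V=5.0408 continue | (k=7,j=6): S=210.9267, (K−S)⁺=0.0000, hold=0.0000 ⇒ V=0.0000 continue | (k=7,j=7): S=275.7779, (K−S)⁺=0.0000, hold=0.0000 ⇒ V=0.0000 continue  boundary S*=94.3730
step 6: (k=6,j=0): S=48.2812, (K−S)⁺=95.0288, hold=94.0033 ⇒ V=95.0288 exercise | (k=6,j=1): S=63.1256, (K−S)⁺=80.1844, hold=79.1588 ⇒ V=80.1844 exercise | (k=6,j=2): S=82.5342, (K−S)⁺=60.7758, hold=59.7503 ⇒ V=60.7758 exercise | (k=6,j=3): S=107.9100, (K−S)⁺=35.4000, hold=35.7432 ⇒ V=35.7432 continue | (k=6,j=4): S=141.0879, (K−S)⁺=2.2221, hold=13.8957 ⇒ V=13.8957 continue | (k=6,j=5): S=184.4665, (K−S)⁺=0.0000, hold=2.5357 ⇒ V=2.5357 continue | (k=6,j=6): S=241.1824, (K−S)⁺=0.0000, hold=0.0000 ⇒ V=0.0000 continue  boundary S*=82.5342
step 5: (k=5,j=0): S=55.2067, (K−S)⁺=88.1033, hold=87.0777 ⇒ V=88.1033 exercise | (k=5,j=1): S=72.1805, (K−S)⁺=71.1295, hold=70.1040 ⇒ V=71.1295 exercise | (k=5,j=2): S=94.3730, (K−S)⁺=48.9370, hold=48.0795 ⇒ V=48.9370 exercise | (k=5,j=3): S=123.3888, (K−S)⁺=19.9212, hold=24.7862 ⇒ V=24.7862 continue | (k=5,j=4): S=161.3257, (K−S)⁺=0.0000, hold=8.2319 ⇒ V=8.2319 continue | (k=5,j=5): S=210.9267, (K−S)⁺=0.0000, hold=1.2755 ⇒ V=1.2755 continue  boundary S*=94.3730
step 4: (k=4,j=0): S=63.1256, (K−S)⁺=80.1844, hold=79.1588 ⇒ V=80.1844 exercise | (k=4,j=1): S=82.5342, (K−S)⁺=60.7758, hold=59.7503 ⇒ V=60.7758 exercise | (k=4,j=2): S=107.9100, (K−S)⁺=35.4000, hold=36.7574 ⇒ V=36.7574 continue | (k=4,j=3): S=141.0879, (K−S)⁺=2.2221, hold=16.5003 ⇒ V=16.5003 continue | (k=4,j=4): S=184.4665, (K−S)⁺=0.0000, hold=4.7657 ⇒ V=4.7657 continue  boundary S*=82.5342
step 3: (k=3,j=0): S=72.1805, (K−S)⁺=71.1295, hold=70.1040 ⇒ V=71.1295 exercise | (k=3,j=1): S=94.3730, (K−S)⁺=48.9370, hold=48.5763 ⇒ V=48.9370 exercise | (k=3,j=2): S=123.3888, (K−S)⁺=19.9212, hold=26.5721 ⇒ V=26.5721 continue | (k=3,j=3): S=161.3257, (K−S)⁺=0.0000, hold=10.6344 ⇒ V=10.6344 continue  boundary S*=94.3730
step 2: (k=2,j=0): S=82.5342, (K−S)⁺=60.7758, hold=59.7503 ⇒ V=60.7758 exercise | (k=2,j=1): S=107.9100, (K−S)⁺=35.4000, hold=37.6321 ⇒ V=37.6321 continue | (k=2,j=2): S=141.0879, (K−S)⁺=2.2221, hold=18.5754 ⇒ V=18.5754 continue  boundary S*=82.5342
step 1: (k=1,j=0): S=94.3730, (K−S)⁺=48.9370, hold=49.0048 ⇒ V=49.0048 continue | (k=1,j=1): S=123.3888, (K−S)⁺=19.9212, hold=28.0286 ⇒ V=28.0286 continue  boundary S*=-
step 0: (k=0,j=0): S=107.9100, (K−S)⁺=35.4000, hold=38.3796 ⇒ V=38.3796 continue  boundary S*=-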